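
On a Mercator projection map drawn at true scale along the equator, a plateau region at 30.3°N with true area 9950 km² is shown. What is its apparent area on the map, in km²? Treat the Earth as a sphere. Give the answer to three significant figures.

13300 km²

Mercator is conformal, so the point scale is isotropic: h = k = sec φ = 1/cos φ.
Areal scale = k² = sec²φ = 1/cos²(30.3°) = 1/0.8634² = 1.341.
Apparent area = 9950 × 1.341 ≈ 13300 km².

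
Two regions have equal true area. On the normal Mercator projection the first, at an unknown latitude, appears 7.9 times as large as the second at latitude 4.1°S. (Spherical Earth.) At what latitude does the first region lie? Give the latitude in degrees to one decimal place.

Mercator areal scale is sec²φ, so apparent-area ratio = sec²φ₁ / sec²φ₂ = cos²φ₂ / cos²φ₁.
cos²φ₂ / cos²φ₁ = 7.9  ⇒  cos φ₁ = cos 4.1° / √7.9 = 0.9974/2.811 = 0.3549.
φ₁ = arccos(0.3549) ≈ 69.2°.

69.2°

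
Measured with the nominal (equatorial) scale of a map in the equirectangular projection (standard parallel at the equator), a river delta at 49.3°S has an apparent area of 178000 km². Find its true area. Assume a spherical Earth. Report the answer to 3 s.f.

116000 km²

Plate carrée maps x = Rλ, y = Rφ. The meridian scale is h = 1 and the parallel scale is k = 1/cos φ = sec φ.
Areal scale = h·k = 1 × sec φ; at 49.3°, h = 1.000, k = 1.534, so h·k = 1.534.
True area = apparent / (areal scale) = 178000 / 1.534 ≈ 116000 km².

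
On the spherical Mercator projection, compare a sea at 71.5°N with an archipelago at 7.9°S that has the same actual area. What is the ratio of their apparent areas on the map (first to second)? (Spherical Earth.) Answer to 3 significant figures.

9.74

On Mercator, area is exaggerated by sec²φ = 1/cos²φ.
At 71.5°: sec²(71.5°) = 1/0.3173² = 9.932.
At 7.9°: sec²(7.9°) = 1/0.9905² = 1.019.
Ratio = 9.932/1.019 = cos²(7.9°)/cos²(71.5°) ≈ 9.74.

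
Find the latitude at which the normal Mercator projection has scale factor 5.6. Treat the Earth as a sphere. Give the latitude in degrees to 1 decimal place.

Mercator scale is k = sec φ = 1/cos φ.
1/cos φ = 5.6  ⇒  cos φ = 0.1786  ⇒  φ = arccos(0.1786) ≈ 79.7°.

79.7°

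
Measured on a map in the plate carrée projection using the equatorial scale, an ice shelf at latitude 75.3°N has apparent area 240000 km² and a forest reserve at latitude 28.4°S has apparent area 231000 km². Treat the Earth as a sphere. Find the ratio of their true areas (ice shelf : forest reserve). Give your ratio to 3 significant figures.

0.300

Plate carrée has h = 1 and k = sec φ, giving areal scale sec φ; true area = (apparent area) · cos φ.
True area of ice shelf: 240000 × cos(75.3°) = 240000 × 0.2538 = 60900 km².
True area of forest reserve: 231000 × cos(28.4°) = 231000 × 0.8796 = 203200 km².
Ratio = 60900 / 203200 ≈ 0.300.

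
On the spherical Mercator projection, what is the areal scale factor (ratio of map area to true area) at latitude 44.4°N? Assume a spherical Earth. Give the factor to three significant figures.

Mercator is conformal, so the point scale is isotropic: h = k = sec φ = 1/cos φ.
Areal scale = k² = sec²φ = 1/cos²(44.4°) = 1/0.7145² = 1.959.

1.96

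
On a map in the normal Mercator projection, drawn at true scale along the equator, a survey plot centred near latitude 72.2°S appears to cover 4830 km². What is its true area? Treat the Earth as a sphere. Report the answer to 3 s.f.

451 km²

Mercator is conformal, so the point scale is isotropic: h = k = sec φ = 1/cos φ.
Areal scale = k² = sec²φ = 1/cos²(72.2°) = 1/0.3057² = 10.70.
True area = apparent / (areal scale) = 4830 / 10.70 ≈ 451 km².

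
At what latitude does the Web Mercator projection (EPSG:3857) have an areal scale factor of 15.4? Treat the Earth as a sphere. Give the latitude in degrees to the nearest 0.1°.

Mercator areal scale is sec²φ.
sec²φ = 15.4  ⇒  cos²φ = 0.06494  ⇒  cos φ = 0.2548.
φ = arccos(0.2548) ≈ 75.2°.

75.2°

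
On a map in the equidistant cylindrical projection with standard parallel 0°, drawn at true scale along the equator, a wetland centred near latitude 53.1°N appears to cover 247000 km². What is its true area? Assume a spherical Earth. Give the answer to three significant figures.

For the equirectangular projection with φ₀ = 0 (plate carrée), h = 1 along meridians and k = sec φ along parallels.
Areal scale = h·k = 1 × sec φ; at 53.1°, h = 1.000, k = 1.666, so h·k = 1.666.
True area = apparent / (areal scale) = 247000 / 1.666 ≈ 148000 km².

148000 km²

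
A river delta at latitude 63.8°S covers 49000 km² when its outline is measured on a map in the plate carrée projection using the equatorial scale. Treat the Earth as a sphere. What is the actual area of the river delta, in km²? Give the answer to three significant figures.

21600 km²

For the equirectangular projection with φ₀ = 0 (plate carrée), h = 1 along meridians and k = sec φ along parallels.
Areal scale = h·k = 1 × sec φ; at 63.8°, h = 1.000, k = 2.265, so h·k = 2.265.
True area = apparent / (areal scale) = 49000 / 2.265 ≈ 21600 km².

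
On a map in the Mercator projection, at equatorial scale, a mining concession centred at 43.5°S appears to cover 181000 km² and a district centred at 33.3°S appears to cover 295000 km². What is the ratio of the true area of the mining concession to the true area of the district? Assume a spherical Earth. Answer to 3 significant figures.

0.462

Mercator's areal exaggeration is sec²φ; hence true area = (apparent area) · cos²φ.
True area of mining concession: 181000 × cos²(43.5°) = 181000 × 0.5262 = 95240 km².
True area of district: 295000 × cos²(33.3°) = 295000 × 0.6986 = 206100 km².
Ratio = 95240 / 206100 ≈ 0.462.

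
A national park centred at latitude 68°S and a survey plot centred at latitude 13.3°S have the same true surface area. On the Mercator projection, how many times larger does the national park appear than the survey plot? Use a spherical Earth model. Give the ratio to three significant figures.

On Mercator, area is exaggerated by sec²φ = 1/cos²φ.
At 68°: sec²(68°) = 1/0.3746² = 7.126.
At 13.3°: sec²(13.3°) = 1/0.9732² = 1.056.
Ratio = 7.126/1.056 = cos²(13.3°)/cos²(68°) ≈ 6.75.

6.75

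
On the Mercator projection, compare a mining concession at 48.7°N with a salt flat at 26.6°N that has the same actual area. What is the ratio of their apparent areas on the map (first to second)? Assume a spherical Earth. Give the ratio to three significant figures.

1.84

Mercator is conformal with k = sec φ, so areal scale = k² = sec²φ.
At 48.7°: sec²(48.7°) = 1/0.6600² = 2.296.
At 26.6°: sec²(26.6°) = 1/0.8942² = 1.251.
Ratio = 2.296/1.251 = cos²(26.6°)/cos²(48.7°) ≈ 1.84.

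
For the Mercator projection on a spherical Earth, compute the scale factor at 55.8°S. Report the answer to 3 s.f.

1.78

The Mercator projection is conformal; its linear scale factor is the same in every direction and equals sec φ = 1/cos φ.
k = 1/cos 55.8° = 1/0.5621 = 1.779.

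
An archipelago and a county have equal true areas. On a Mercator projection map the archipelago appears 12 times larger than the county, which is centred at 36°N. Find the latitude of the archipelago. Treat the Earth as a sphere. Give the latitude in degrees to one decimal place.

For equal true areas on Mercator, apparent areas scale as sec²φ, so the ratio is cos²φ₂ / cos²φ₁.
cos²φ₂ / cos²φ₁ = 12  ⇒  cos φ₁ = cos 36° / √12 = 0.8090/3.464 = 0.2335.
φ₁ = arccos(0.2335) ≈ 76.5°.

76.5°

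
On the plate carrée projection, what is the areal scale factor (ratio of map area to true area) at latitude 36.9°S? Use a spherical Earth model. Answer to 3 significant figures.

In the plate carrée (x = Rλ, y = Rφ), meridians are true-scale (h = 1) and parallels are stretched by k = sec φ.
Areal scale = h·k = 1 × sec φ; at 36.9°, h = 1.000, k = 1.250, so h·k = 1.250.

1.25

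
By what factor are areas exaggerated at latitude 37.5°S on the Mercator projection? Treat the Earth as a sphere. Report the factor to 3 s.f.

For Mercator, h = k = sec φ (a conformal cylindrical projection has a single point scale, 1/cos φ).
Areal scale = k² = sec²φ = 1/cos²(37.5°) = 1/0.7934² = 1.589.

1.59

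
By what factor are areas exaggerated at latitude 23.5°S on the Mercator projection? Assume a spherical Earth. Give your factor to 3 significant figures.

1.19

Mercator is conformal, so the point scale is isotropic: h = k = sec φ = 1/cos φ.
Areal scale = k² = sec²φ = 1/cos²(23.5°) = 1/0.9171² = 1.189.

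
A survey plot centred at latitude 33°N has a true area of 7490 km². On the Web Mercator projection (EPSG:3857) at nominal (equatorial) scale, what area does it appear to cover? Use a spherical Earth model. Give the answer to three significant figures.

For Mercator, h = k = sec φ (a conformal cylindrical projection has a single point scale, 1/cos φ).
Areal scale = k² = sec²φ = 1/cos²(33°) = 1/0.8387² = 1.422.
Apparent area = 7490 × 1.422 ≈ 10600 km².

10600 km²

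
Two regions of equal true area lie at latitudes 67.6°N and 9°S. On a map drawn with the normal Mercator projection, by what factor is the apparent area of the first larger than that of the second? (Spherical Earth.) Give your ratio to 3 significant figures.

Mercator is conformal with k = sec φ, so areal scale = k² = sec²φ.
At 67.6°: sec²(67.6°) = 1/0.3811² = 6.886.
At 9°: sec²(9°) = 1/0.9877² = 1.025.
Ratio = 6.886/1.025 = cos²(9°)/cos²(67.6°) ≈ 6.72.

6.72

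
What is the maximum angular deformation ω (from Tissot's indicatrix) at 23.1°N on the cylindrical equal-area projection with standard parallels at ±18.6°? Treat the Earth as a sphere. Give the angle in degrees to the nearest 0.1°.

3.4°

Cylindrical equal-area (φ₀ = 18.6°): h = cos φ / cos 18.6° along meridians, k = cos 18.6° / cos φ along parallels; h·k = 1.
At 23.1°: h = 0.9705, k = 1.030; principal scales a = 1.030, b = 0.9705.
sin(ω/2) = (a − b)/(a + b) = 0.05987/2.001 = 0.02992, so ω = 2 arcsin(0.02992) ≈ 3.4°.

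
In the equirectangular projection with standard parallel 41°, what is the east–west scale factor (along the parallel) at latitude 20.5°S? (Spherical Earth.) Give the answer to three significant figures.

In the equirectangular projection with standard parallel φ₀ = 41° (x = Rλ cos φ₀, y = Rφ), meridians are true-scale (h = 1) and the parallel scale is k = cos φ₀ / cos φ.
k = cos 41° / cos 20.5° = 0.7547/0.9367 = 0.8057.

0.806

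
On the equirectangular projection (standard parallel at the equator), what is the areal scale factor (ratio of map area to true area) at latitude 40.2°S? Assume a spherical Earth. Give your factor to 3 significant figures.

Plate carrée maps x = Rλ, y = Rφ. The meridian scale is h = 1 and the parallel scale is k = 1/cos φ = sec φ.
Areal scale = h·k = 1 × sec φ; at 40.2°, h = 1.000, k = 1.309, so h·k = 1.309.

1.31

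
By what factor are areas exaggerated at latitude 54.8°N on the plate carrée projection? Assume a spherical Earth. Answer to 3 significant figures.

Plate carrée maps x = Rλ, y = Rφ. The meridian scale is h = 1 and the parallel scale is k = 1/cos φ = sec φ.
Areal scale = h·k = 1 × sec φ; at 54.8°, h = 1.000, k = 1.735, so h·k = 1.735.

1.73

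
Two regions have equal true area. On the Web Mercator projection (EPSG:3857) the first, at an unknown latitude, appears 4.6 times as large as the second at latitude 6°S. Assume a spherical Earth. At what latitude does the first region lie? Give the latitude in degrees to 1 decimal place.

62.4°

For equal true areas on Mercator, apparent areas scale as sec²φ, so the ratio is cos²φ₂ / cos²φ₁.
cos²φ₂ / cos²φ₁ = 4.6  ⇒  cos φ₁ = cos 6° / √4.6 = 0.9945/2.145 = 0.4637.
φ₁ = arccos(0.4637) ≈ 62.4°.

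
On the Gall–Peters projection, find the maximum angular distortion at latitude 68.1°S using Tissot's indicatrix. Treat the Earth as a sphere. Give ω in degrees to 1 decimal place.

68.8°

Gall–Peters is a cylindrical equal-area projection with standard parallels at ±45°. Cylindrical equal-area (φ₀ = 45°): h = cos φ / cos 45° along meridians, k = cos 45° / cos φ along parallels; h·k = 1.
At 68.1°: h = 0.5275, k = 1.896; principal scales a = 1.896, b = 0.5275.
sin(ω/2) = (a − b)/(a + b) = 1.368/2.423 = 0.5647, so ω = 2 arcsin(0.5647) ≈ 68.8°.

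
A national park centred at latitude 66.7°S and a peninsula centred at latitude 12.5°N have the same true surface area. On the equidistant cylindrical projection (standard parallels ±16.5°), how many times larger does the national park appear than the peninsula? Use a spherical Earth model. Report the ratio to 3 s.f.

2.47

The equidistant cylindrical projection with φ₀ = 16.5° has h = 1 (meridians true) and k = cos φ₀ / cos φ along parallels.
Areal scale at 66.7°: h·k = 1.000 × 2.424 = 2.424.
Areal scale at 12.5°: h·k = 1.000 × 0.9821 = 0.9821.
Ratio = 2.424/0.9821 ≈ 2.47.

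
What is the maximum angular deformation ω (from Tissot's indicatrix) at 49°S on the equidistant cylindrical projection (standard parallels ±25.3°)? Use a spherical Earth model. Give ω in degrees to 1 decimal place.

The equidistant cylindrical projection with φ₀ = 25.3° has h = 1 (meridians true) and k = cos φ₀ / cos φ along parallels.
At 49°: h = 1.000, k = 1.378; principal scales a = 1.378, b = 1.000.
sin(ω/2) = (a − b)/(a + b) = 0.3781/2.378 = 0.1590, so ω = 2 arcsin(0.1590) ≈ 18.3°.

18.3°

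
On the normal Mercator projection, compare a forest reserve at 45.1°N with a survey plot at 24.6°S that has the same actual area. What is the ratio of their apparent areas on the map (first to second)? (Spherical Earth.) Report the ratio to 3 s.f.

1.66

Mercator areal scale is sec²φ.
At 45.1°: sec²(45.1°) = 1/0.7059² = 2.007.
At 24.6°: sec²(24.6°) = 1/0.9092² = 1.210.
Ratio = 2.007/1.210 = cos²(24.6°)/cos²(45.1°) ≈ 1.66.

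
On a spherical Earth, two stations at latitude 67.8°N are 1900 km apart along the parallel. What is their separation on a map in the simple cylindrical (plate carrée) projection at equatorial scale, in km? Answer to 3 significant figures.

For the equirectangular projection with φ₀ = 0 (plate carrée), h = 1 along meridians and k = sec φ along parallels.
Along the parallel, k = sec 67.8° = 1/0.3778 = 2.647.
Map distance = 1900 × 2.647 ≈ 5030 km.

5030 km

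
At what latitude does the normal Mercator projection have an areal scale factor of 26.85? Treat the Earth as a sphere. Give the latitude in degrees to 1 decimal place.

78.9°

Mercator areal scale is sec²φ.
sec²φ = 26.85  ⇒  cos²φ = 0.03724  ⇒  cos φ = 0.1930.
φ = arccos(0.1930) ≈ 78.9°.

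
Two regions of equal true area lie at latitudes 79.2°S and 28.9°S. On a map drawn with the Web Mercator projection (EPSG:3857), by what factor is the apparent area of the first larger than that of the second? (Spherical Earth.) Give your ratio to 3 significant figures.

21.8

Mercator is conformal with k = sec φ, so areal scale = k² = sec²φ.
At 79.2°: sec²(79.2°) = 1/0.1874² = 28.48.
At 28.9°: sec²(28.9°) = 1/0.8755² = 1.305.
Ratio = 28.48/1.305 = cos²(28.9°)/cos²(79.2°) ≈ 21.8.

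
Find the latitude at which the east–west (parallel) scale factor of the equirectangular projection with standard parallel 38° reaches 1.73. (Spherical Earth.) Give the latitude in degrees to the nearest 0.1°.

With standard parallel φ₀ = 38°, the equirectangular projection gives x = Rλ cos φ₀, y = Rφ, so h = 1 and k = cos 38° / cos φ.
k = cos φ₀ / cos φ = 1.73  ⇒  cos φ = cos 38° / 1.73 = 0.4555.
φ = arccos(0.4555) ≈ 62.9°.

62.9°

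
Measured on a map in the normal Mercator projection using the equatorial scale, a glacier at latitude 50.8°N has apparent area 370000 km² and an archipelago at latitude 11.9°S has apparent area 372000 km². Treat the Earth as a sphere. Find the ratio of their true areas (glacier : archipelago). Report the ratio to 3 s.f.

Since Mercator area scale is 1/cos²φ, the true area equals the apparent area multiplied by cos²φ.
True area of glacier: 370000 × cos²(50.8°) = 370000 × 0.3995 = 147800 km².
True area of archipelago: 372000 × cos²(11.9°) = 372000 × 0.9575 = 356200 km².
Ratio = 147800 / 356200 ≈ 0.415.

0.415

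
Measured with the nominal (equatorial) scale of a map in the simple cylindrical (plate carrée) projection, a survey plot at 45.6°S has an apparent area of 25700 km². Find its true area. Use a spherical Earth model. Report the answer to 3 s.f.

18000 km²

For the equirectangular projection with φ₀ = 0 (plate carrée), h = 1 along meridians and k = sec φ along parallels.
Areal scale = h·k = 1 × sec φ; at 45.6°, h = 1.000, k = 1.429, so h·k = 1.429.
True area = apparent / (areal scale) = 25700 / 1.429 ≈ 18000 km².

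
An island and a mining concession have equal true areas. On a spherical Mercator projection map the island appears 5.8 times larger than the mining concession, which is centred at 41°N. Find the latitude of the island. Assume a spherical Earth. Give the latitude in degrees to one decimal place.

For equal true areas on Mercator, apparent areas scale as sec²φ, so the ratio is cos²φ₂ / cos²φ₁.
cos²φ₂ / cos²φ₁ = 5.8  ⇒  cos φ₁ = cos 41° / √5.8 = 0.7547/2.408 = 0.3134.
φ₁ = arccos(0.3134) ≈ 71.7°.

71.7°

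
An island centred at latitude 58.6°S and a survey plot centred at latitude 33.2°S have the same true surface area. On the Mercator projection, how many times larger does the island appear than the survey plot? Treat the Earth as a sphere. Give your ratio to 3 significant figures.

On Mercator, area is exaggerated by sec²φ = 1/cos²φ.
At 58.6°: sec²(58.6°) = 1/0.5210² = 3.684.
At 33.2°: sec²(33.2°) = 1/0.8368² = 1.428.
Ratio = 3.684/1.428 = cos²(33.2°)/cos²(58.6°) ≈ 2.58.

2.58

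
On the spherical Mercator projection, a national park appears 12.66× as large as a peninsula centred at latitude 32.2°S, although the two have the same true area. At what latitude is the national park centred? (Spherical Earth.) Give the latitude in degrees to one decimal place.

For equal true areas on Mercator, apparent areas scale as sec²φ, so the ratio is cos²φ₂ / cos²φ₁.
cos²φ₂ / cos²φ₁ = 12.66  ⇒  cos φ₁ = cos 32.2° / √12.66 = 0.8462/3.558 = 0.2378.
φ₁ = arccos(0.2378) ≈ 76.2°.

76.2°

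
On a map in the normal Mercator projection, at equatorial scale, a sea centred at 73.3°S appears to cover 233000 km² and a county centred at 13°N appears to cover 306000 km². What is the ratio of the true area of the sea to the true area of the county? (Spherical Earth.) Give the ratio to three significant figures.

0.0662

Mercator's areal exaggeration is sec²φ; hence true area = (apparent area) · cos²φ.
True area of sea: 233000 × cos²(73.3°) = 233000 × 0.08258 = 19240 km².
True area of county: 306000 × cos²(13°) = 306000 × 0.9494 = 290500 km².
Ratio = 19240 / 290500 ≈ 0.0662.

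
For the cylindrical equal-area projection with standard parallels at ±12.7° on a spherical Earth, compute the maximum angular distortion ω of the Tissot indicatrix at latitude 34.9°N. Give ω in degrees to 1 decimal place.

19.8°

A cylindrical equal-area projection with standard parallel φ₀ has meridian scale h = cos φ / cos φ₀ and parallel scale k = cos φ₀ / cos φ (so areas are preserved, h·k = 1).
At 34.9°: h = 0.8407, k = 1.189; principal scales a = 1.189, b = 0.8407.
sin(ω/2) = (a − b)/(a + b) = 0.3487/2.030 = 0.1718, so ω = 2 arcsin(0.1718) ≈ 19.8°.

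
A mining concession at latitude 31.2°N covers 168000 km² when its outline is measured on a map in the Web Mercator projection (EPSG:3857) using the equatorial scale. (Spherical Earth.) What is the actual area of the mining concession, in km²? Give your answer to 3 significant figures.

Mercator is conformal, so the point scale is isotropic: h = k = sec φ = 1/cos φ.
Areal scale = k² = sec²φ = 1/cos²(31.2°) = 1/0.8554² = 1.367.
True area = apparent / (areal scale) = 168000 / 1.367 ≈ 123000 km².

123000 km²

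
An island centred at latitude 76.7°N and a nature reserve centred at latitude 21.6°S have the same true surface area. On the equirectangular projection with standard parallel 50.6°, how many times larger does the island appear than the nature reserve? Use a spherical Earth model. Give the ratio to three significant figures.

The equidistant cylindrical projection with φ₀ = 50.6° has h = 1 (meridians true) and k = cos φ₀ / cos φ along parallels.
Areal scale at 76.7°: h·k = 1.000 × 2.759 = 2.759.
Areal scale at 21.6°: h·k = 1.000 × 0.6827 = 0.6827.
Ratio = 2.759/0.6827 ≈ 4.04.

4.04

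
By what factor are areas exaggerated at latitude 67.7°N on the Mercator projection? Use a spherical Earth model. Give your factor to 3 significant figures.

The Mercator projection is conformal; its linear scale factor is the same in every direction and equals sec φ = 1/cos φ.
Areal scale = k² = sec²φ = 1/cos²(67.7°) = 1/0.3795² = 6.945.

6.95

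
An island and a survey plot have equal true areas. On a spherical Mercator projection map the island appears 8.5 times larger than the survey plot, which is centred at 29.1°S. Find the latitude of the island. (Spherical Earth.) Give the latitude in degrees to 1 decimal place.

Mercator areal scale is sec²φ, so apparent-area ratio = sec²φ₁ / sec²φ₂ = cos²φ₂ / cos²φ₁.
cos²φ₂ / cos²φ₁ = 8.5  ⇒  cos φ₁ = cos 29.1° / √8.5 = 0.8738/2.915 = 0.2997.
φ₁ = arccos(0.2997) ≈ 72.6°.

72.6°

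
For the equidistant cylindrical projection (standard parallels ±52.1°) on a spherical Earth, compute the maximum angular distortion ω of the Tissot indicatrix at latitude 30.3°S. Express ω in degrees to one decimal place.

19.4°

In the equirectangular projection with standard parallel φ₀ = 52.1° (x = Rλ cos φ₀, y = Rφ), meridians are true-scale (h = 1) and the parallel scale is k = cos φ₀ / cos φ.
At 30.3°: h = 1.000, k = 0.7115; principal scales a = 1.000, b = 0.7115.
sin(ω/2) = (a − b)/(a + b) = 0.2885/1.711 = 0.1686, so ω = 2 arcsin(0.1686) ≈ 19.4°.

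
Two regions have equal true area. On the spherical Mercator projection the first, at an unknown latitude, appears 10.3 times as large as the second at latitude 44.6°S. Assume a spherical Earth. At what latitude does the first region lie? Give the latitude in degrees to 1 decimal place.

77.2°

On Mercator, (apparent₁)/(apparent₂) = sec²φ₁ / sec²φ₂ when true areas are equal.
cos²φ₂ / cos²φ₁ = 10.3  ⇒  cos φ₁ = cos 44.6° / √10.3 = 0.7120/3.209 = 0.2219.
φ₁ = arccos(0.2219) ≈ 77.2°.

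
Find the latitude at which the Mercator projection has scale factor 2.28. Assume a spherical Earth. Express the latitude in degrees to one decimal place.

Mercator scale is k = sec φ = 1/cos φ.
1/cos φ = 2.28  ⇒  cos φ = 0.4386  ⇒  φ = arccos(0.4386) ≈ 64.0°.

64.0°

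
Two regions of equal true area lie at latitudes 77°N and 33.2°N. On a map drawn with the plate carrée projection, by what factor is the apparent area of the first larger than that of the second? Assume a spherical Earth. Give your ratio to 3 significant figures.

Plate carrée maps x = Rλ, y = Rφ. The meridian scale is h = 1 and the parallel scale is k = 1/cos φ = sec φ.
Areal scale at 77°: h·k = 1.000 × 4.445 = 4.445.
Areal scale at 33.2°: h·k = 1.000 × 1.195 = 1.195.
Ratio = 4.445/1.195 ≈ 3.72.

3.72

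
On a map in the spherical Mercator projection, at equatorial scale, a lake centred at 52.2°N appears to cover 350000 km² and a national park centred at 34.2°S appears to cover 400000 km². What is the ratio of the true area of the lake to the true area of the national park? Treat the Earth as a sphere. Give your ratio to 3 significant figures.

On Mercator the areal scale is sec²φ, so true area = apparent × cos²φ.
True area of lake: 350000 × cos²(52.2°) = 350000 × 0.3757 = 131500 km².
True area of national park: 400000 × cos²(34.2°) = 400000 × 0.6841 = 273600 km².
Ratio = 131500 / 273600 ≈ 0.481.

0.481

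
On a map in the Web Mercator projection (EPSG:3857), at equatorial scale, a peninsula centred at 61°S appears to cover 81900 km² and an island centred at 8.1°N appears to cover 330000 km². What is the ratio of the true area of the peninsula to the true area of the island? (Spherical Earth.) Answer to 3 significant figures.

Since Mercator area scale is 1/cos²φ, the true area equals the apparent area multiplied by cos²φ.
True area of peninsula: 81900 × cos²(61°) = 81900 × 0.2350 = 19250 km².
True area of island: 330000 × cos²(8.1°) = 330000 × 0.9801 = 323400 km².
Ratio = 19250 / 323400 ≈ 0.0595.

0.0595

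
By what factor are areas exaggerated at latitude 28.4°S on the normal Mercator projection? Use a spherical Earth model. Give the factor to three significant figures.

The Mercator projection is conformal; its linear scale factor is the same in every direction and equals sec φ = 1/cos φ.
Areal scale = k² = sec²φ = 1/cos²(28.4°) = 1/0.8796² = 1.292.

1.29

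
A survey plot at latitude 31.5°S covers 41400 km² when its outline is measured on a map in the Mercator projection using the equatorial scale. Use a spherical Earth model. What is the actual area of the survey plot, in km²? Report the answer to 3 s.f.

30100 km²

The Mercator projection is conformal; its linear scale factor is the same in every direction and equals sec φ = 1/cos φ.
Areal scale = k² = sec²φ = 1/cos²(31.5°) = 1/0.8526² = 1.376.
True area = apparent / (areal scale) = 41400 / 1.376 ≈ 30100 km².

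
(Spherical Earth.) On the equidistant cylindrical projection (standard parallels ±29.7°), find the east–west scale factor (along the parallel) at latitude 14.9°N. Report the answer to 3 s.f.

The equidistant cylindrical projection with φ₀ = 29.7° has h = 1 (meridians true) and k = cos φ₀ / cos φ along parallels.
k = cos 29.7° / cos 14.9° = 0.8686/0.9664 = 0.8989.

0.899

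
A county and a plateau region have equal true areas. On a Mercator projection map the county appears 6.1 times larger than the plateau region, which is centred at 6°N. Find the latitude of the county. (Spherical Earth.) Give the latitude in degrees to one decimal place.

Mercator areal scale is sec²φ, so apparent-area ratio = sec²φ₁ / sec²φ₂ = cos²φ₂ / cos²φ₁.
cos²φ₂ / cos²φ₁ = 6.1  ⇒  cos φ₁ = cos 6° / √6.1 = 0.9945/2.470 = 0.4027.
φ₁ = arccos(0.4027) ≈ 66.3°.

66.3°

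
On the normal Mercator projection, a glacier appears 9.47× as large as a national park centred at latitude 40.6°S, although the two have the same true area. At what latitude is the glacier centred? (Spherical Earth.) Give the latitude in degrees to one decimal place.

75.7°

For equal true areas on Mercator, apparent areas scale as sec²φ, so the ratio is cos²φ₂ / cos²φ₁.
cos²φ₂ / cos²φ₁ = 9.47  ⇒  cos φ₁ = cos 40.6° / √9.47 = 0.7593/3.077 = 0.2467.
φ₁ = arccos(0.2467) ≈ 75.7°.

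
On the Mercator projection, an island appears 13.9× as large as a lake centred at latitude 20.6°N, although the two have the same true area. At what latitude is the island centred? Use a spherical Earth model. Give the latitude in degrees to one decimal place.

Mercator areal scale is sec²φ, so apparent-area ratio = sec²φ₁ / sec²φ₂ = cos²φ₂ / cos²φ₁.
cos²φ₂ / cos²φ₁ = 13.9  ⇒  cos φ₁ = cos 20.6° / √13.9 = 0.9361/3.728 = 0.2511.
φ₁ = arccos(0.2511) ≈ 75.5°.

75.5°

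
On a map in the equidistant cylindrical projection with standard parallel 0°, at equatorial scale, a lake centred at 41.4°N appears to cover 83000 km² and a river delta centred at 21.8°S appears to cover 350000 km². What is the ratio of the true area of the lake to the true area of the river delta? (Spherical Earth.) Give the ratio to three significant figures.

On the plate carrée, areal scale = h·k = 1 × sec φ, so true area = apparent × cos φ.
True area of lake: 83000 × cos(41.4°) = 83000 × 0.7501 = 62260 km².
True area of river delta: 350000 × cos(21.8°) = 350000 × 0.9285 = 325000 km².
Ratio = 62260 / 325000 ≈ 0.192.

0.192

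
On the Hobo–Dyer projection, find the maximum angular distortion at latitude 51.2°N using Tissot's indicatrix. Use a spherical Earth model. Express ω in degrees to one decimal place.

The Hobo–Dyer projection is cylindrical equal-area with φ₀ = 37.5°. A cylindrical equal-area projection with standard parallel φ₀ has meridian scale h = cos φ / cos φ₀ and parallel scale k = cos φ₀ / cos φ (so areas are preserved, h·k = 1).
At 51.2°: h = 0.7898, k = 1.266; principal scales a = 1.266, b = 0.7898.
sin(ω/2) = (a − b)/(a + b) = 0.4763/2.056 = 0.2317, so ω = 2 arcsin(0.2317) ≈ 26.8°.

26.8°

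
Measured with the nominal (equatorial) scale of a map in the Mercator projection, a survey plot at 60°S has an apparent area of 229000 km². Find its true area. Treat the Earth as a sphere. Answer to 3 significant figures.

57300 km²

The Mercator projection is conformal; its linear scale factor is the same in every direction and equals sec φ = 1/cos φ.
Areal scale = k² = sec²φ = 1/cos²(60°) = 1/0.5000² = 4.000.
True area = apparent / (areal scale) = 229000 / 4.000 ≈ 57300 km².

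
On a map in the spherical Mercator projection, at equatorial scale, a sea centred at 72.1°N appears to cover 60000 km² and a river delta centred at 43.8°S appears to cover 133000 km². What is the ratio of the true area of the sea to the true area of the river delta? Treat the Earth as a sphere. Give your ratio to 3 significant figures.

0.0818

Since Mercator area scale is 1/cos²φ, the true area equals the apparent area multiplied by cos²φ.
True area of sea: 60000 × cos²(72.1°) = 60000 × 0.09447 = 5668 km².
True area of river delta: 133000 × cos²(43.8°) = 133000 × 0.5209 = 69280 km².
Ratio = 5668 / 69280 ≈ 0.0818.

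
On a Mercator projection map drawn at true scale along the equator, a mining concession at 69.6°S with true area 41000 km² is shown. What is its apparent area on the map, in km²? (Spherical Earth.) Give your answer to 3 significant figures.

337000 km²

Mercator is conformal, so the point scale is isotropic: h = k = sec φ = 1/cos φ.
Areal scale = k² = sec²φ = 1/cos²(69.6°) = 1/0.3486² = 8.230.
Apparent area = 41000 × 8.230 ≈ 337000 km².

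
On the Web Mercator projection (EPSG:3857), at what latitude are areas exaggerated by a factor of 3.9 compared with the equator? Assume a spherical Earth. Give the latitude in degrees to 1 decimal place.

59.6°

Mercator areal scale is sec²φ.
sec²φ = 3.9  ⇒  cos²φ = 0.2564  ⇒  cos φ = 0.5064.
φ = arccos(0.5064) ≈ 59.6°.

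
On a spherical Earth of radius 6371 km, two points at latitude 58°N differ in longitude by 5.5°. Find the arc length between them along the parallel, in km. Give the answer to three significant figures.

324 km

Arc length along a parallel = R cos φ · Δλ (with Δλ in radians).
= 6371 × cos 58° × (5.5° × π/180) = 6371 × 0.5299 × 0.09599 ≈ 324 km.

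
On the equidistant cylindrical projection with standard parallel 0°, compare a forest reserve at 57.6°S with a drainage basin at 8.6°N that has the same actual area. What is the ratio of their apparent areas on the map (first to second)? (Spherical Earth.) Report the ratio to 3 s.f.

1.85

For the equirectangular projection with φ₀ = 0 (plate carrée), h = 1 along meridians and k = sec φ along parallels.
Areal scale at 57.6°: h·k = 1.000 × 1.866 = 1.866.
Areal scale at 8.6°: h·k = 1.000 × 1.011 = 1.011.
Ratio = 1.866/1.011 ≈ 1.85.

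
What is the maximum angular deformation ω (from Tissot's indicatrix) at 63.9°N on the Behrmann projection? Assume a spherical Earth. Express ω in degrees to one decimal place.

Behrmann is a cylindrical equal-area projection with standard parallels at ±30°. For cylindrical equal-area with standard parallel φ₀, h = cos φ / cos φ₀ and k = cos φ₀ / cos φ, so h·k = 1.
At 63.9°: h = 0.5080, k = 1.969; principal scales a = 1.969, b = 0.5080.
sin(ω/2) = (a − b)/(a + b) = 1.461/2.477 = 0.5897, so ω = 2 arcsin(0.5897) ≈ 72.3°.

72.3°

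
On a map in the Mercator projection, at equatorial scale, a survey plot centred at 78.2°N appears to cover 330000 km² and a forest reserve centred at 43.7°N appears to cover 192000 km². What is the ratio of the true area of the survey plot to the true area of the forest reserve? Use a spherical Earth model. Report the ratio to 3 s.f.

On Mercator the areal scale is sec²φ, so true area = apparent × cos²φ.
True area of survey plot: 330000 × cos²(78.2°) = 330000 × 0.04182 = 13800 km².
True area of forest reserve: 192000 × cos²(43.7°) = 192000 × 0.5227 = 100400 km².
Ratio = 13800 / 100400 ≈ 0.138.

0.138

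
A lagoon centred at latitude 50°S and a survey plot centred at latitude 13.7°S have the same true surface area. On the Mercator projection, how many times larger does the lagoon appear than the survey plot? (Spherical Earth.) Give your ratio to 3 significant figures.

2.28

Mercator areal scale is sec²φ.
At 50°: sec²(50°) = 1/0.6428² = 2.420.
At 13.7°: sec²(13.7°) = 1/0.9715² = 1.059.
Ratio = 2.420/1.059 = cos²(13.7°)/cos²(50°) ≈ 2.28.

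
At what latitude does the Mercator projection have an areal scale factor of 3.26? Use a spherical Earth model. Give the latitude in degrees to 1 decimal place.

Mercator areal scale is sec²φ.
sec²φ = 3.26  ⇒  cos²φ = 0.3067  ⇒  cos φ = 0.5538.
φ = arccos(0.5538) ≈ 56.4°.

56.4°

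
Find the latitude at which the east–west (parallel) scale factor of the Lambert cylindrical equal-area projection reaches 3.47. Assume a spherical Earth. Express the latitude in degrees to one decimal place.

The Lambert cylindrical equal-area projection is the cylindrical equal-area projection with its standard parallel at the equator (φ₀ = 0). A cylindrical equal-area projection with standard parallel φ₀ has meridian scale h = cos φ / cos φ₀ and parallel scale k = cos φ₀ / cos φ (so areas are preserved, h·k = 1).
k = cos φ₀ / cos φ = 3.47  ⇒  cos φ = cos 0° / 3.47 = 0.2882.
φ = arccos(0.2882) ≈ 73.3°.

73.3°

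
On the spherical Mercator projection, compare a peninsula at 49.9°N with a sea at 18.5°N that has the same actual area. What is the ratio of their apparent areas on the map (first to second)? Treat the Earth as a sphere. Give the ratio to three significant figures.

On Mercator, area is exaggerated by sec²φ = 1/cos²φ.
At 49.9°: sec²(49.9°) = 1/0.6441² = 2.410.
At 18.5°: sec²(18.5°) = 1/0.9483² = 1.112.
Ratio = 2.410/1.112 = cos²(18.5°)/cos²(49.9°) ≈ 2.17.

2.17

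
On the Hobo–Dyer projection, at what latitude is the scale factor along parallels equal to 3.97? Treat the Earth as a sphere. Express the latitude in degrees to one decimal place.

78.5°

The Hobo–Dyer projection is cylindrical equal-area with φ₀ = 37.5°. Cylindrical equal-area (φ₀ = 37.5°): h = cos φ / cos 37.5° along meridians, k = cos 37.5° / cos φ along parallels; h·k = 1.
k = cos φ₀ / cos φ = 3.97  ⇒  cos φ = cos 37.5° / 3.97 = 0.1998.
φ = arccos(0.1998) ≈ 78.5°.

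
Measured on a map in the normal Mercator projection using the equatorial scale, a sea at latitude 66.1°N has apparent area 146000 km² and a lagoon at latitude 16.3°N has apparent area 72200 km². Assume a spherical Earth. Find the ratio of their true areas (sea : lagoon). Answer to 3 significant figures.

0.360

Since Mercator area scale is 1/cos²φ, the true area equals the apparent area multiplied by cos²φ.
True area of sea: 146000 × cos²(66.1°) = 146000 × 0.1641 = 23960 km².
True area of lagoon: 72200 × cos²(16.3°) = 72200 × 0.9212 = 66510 km².
Ratio = 23960 / 66510 ≈ 0.360.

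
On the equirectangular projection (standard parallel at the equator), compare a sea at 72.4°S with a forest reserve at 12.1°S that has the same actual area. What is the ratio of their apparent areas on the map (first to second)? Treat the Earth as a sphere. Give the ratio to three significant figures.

3.23

For the equirectangular projection with φ₀ = 0 (plate carrée), h = 1 along meridians and k = sec φ along parallels.
Areal scale at 72.4°: h·k = 1.000 × 3.307 = 3.307.
Areal scale at 12.1°: h·k = 1.000 × 1.023 = 1.023.
Ratio = 3.307/1.023 ≈ 3.23.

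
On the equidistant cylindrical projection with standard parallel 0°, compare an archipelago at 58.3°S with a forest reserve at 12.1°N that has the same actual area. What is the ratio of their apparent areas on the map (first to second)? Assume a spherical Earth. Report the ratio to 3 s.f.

Plate carrée maps x = Rλ, y = Rφ. The meridian scale is h = 1 and the parallel scale is k = 1/cos φ = sec φ.
Areal scale at 58.3°: h·k = 1.000 × 1.903 = 1.903.
Areal scale at 12.1°: h·k = 1.000 × 1.023 = 1.023.
Ratio = 1.903/1.023 ≈ 1.86.

1.86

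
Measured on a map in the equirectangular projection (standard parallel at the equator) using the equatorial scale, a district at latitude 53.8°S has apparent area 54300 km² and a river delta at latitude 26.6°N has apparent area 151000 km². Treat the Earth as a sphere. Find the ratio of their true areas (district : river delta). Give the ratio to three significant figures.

0.238

On the plate carrée, areal scale = h·k = 1 × sec φ, so true area = apparent × cos φ.
True area of district: 54300 × cos(53.8°) = 54300 × 0.5906 = 32070 km².
True area of river delta: 151000 × cos(26.6°) = 151000 × 0.8942 = 135000 km².
Ratio = 32070 / 135000 ≈ 0.238.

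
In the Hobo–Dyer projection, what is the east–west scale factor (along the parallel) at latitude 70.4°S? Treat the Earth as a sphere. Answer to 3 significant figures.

Hobo–Dyer is a cylindrical equal-area projection with standard parallels at ±37.5°. A cylindrical equal-area projection with standard parallel φ₀ has meridian scale h = cos φ / cos φ₀ and parallel scale k = cos φ₀ / cos φ (so areas are preserved, h·k = 1).
k = cos 37.5° / cos 70.4° = 0.7934/0.3355 = 2.365.

2.37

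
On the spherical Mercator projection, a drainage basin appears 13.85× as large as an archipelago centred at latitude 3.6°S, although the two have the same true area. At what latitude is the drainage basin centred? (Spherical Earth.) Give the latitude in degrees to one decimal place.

Mercator areal scale is sec²φ, so apparent-area ratio = sec²φ₁ / sec²φ₂ = cos²φ₂ / cos²φ₁.
cos²φ₂ / cos²φ₁ = 13.85  ⇒  cos φ₁ = cos 3.6° / √13.85 = 0.9980/3.722 = 0.2682.
φ₁ = arccos(0.2682) ≈ 74.4°.

74.4°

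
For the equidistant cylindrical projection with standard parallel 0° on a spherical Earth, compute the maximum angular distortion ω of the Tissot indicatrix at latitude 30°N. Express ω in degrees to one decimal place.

8.2°

Plate carrée maps x = Rλ, y = Rφ. The meridian scale is h = 1 and the parallel scale is k = 1/cos φ = sec φ.
At 30°: h = 1.000, k = 1.155; principal scales a = 1.155, b = 1.000.
sin(ω/2) = (a − b)/(a + b) = 0.1547/2.155 = 0.07180, so ω = 2 arcsin(0.07180) ≈ 8.2°.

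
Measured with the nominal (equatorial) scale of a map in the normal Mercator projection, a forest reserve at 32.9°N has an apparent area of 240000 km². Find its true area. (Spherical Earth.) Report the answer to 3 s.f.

169000 km²

Mercator is conformal, so the point scale is isotropic: h = k = sec φ = 1/cos φ.
Areal scale = k² = sec²φ = 1/cos²(32.9°) = 1/0.8396² = 1.419.
True area = apparent / (areal scale) = 240000 / 1.419 ≈ 169000 km².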